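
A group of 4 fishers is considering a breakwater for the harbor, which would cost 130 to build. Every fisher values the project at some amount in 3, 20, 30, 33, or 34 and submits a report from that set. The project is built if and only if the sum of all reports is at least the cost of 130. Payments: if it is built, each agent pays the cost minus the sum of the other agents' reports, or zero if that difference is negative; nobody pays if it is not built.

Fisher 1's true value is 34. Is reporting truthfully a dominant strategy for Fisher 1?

Check each profile of the others' reports and compare truth against every alternative report.
Others report (34, 34, 34): truth gives 6, best alternative gives 6.
Others report (33, 34, 34): truth gives 5, best alternative gives 5.
Others report (34, 33, 34): truth gives 5, best alternative gives 5.
Others report (34, 34, 33): truth gives 5, best alternative gives 5.
Others report (33, 33, 34): truth gives 4, best alternative gives 4.
Others report (33, 34, 33): truth gives 4, best alternative gives 4.
(Remaining 119 profiles checked similarly; truth is weakly best in each.)
In every case the truthful report is at least as good as any alternative, so it is a dominant strategy.

Yes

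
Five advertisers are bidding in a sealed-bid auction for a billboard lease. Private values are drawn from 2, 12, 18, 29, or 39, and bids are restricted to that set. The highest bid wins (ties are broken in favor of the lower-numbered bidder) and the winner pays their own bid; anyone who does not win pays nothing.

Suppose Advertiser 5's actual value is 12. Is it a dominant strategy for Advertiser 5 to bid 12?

Yes

Check each profile of the others' bids and compare truth against every alternative bid.
Others bid (2, 2, 2, 2): truth gives 0, best alternative gives 0.
Others bid (2, 2, 2, 12): truth gives 0, best alternative gives 0.
Others bid (2, 2, 2, 18): truth gives 0, best alternative gives 0.
Others bid (2, 2, 2, 29): truth gives 0, best alternative gives 0.
Others bid (2, 2, 2, 39): truth gives 0, best alternative gives 0.
Others bid (2, 2, 12, 2): truth gives 0, best alternative gives 0.
(Remaining 619 profiles checked similarly; truth is weakly best in each.)
In every case the truthful bid is at least as good as any alternative, so it is a dominant strategy.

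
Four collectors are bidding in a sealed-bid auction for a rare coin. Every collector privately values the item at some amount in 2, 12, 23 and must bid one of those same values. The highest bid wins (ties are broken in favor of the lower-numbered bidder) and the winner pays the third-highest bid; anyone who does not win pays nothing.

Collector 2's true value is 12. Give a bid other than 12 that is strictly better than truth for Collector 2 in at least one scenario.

23

Suppose Collector 1 bids 2, Collector 3 bids 2 and Collector 4 bids 23.
Bid 12: loses, pays 0, utility 0.
Bid 23: wins, pays 2, utility 12 - 2 = 10.
So bidding 23 beats truth here (10 > 0).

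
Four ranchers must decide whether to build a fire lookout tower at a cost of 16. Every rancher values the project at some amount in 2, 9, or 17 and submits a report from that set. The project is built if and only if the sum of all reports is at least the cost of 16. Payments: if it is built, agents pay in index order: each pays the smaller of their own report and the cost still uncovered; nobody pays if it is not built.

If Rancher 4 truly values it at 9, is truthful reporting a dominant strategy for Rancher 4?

Yes

Check each profile of the others' reports and compare truth against every alternative report.
Others report (2, 2, 17): truth gives 9, best alternative gives 9.
Others report (2, 9, 9): truth gives 9, best alternative gives 9.
Others report (2, 9, 17): truth gives 9, best alternative gives 9.
Others report (2, 17, 2): truth gives 9, best alternative gives 9.
Others report (2, 17, 9): truth gives 9, best alternative gives 9.
Others report (2, 17, 17): truth gives 9, best alternative gives 9.
(Remaining 21 profiles checked similarly; truth is weakly best in each.)
In every case the truthful report is at least as good as any alternative, so it is a dominant strategy.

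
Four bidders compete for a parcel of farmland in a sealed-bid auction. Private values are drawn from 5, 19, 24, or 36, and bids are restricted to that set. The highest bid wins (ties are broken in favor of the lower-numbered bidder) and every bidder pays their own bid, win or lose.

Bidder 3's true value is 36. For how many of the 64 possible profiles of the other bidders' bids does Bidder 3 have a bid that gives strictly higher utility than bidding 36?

Others bid (5, 5, 5): truth gives 0; bid 19 gives 17 > 0. Violating.
Others bid (5, 5, 19): truth gives 0; bid 19 gives 17 > 0. Violating.
Others bid (5, 5, 24): truth gives 0; bid 24 gives 12 > 0. Violating.
Others bid (5, 19, 5): truth gives 0; bid 24 gives 12 > 0. Violating.
Others bid (5, 5, 36): truth gives 0; no alternative beats it.
Others bid (5, 19, 36): truth gives 0; no alternative beats it.
(Checking all 64 profiles: 40 have a profitable deviation, 24 do not.)

40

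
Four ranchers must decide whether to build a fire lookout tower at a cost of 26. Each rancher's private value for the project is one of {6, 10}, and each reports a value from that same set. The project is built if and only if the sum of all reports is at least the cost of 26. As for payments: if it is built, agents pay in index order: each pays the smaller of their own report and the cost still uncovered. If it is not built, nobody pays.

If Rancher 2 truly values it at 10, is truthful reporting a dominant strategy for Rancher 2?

Consider the case where Rancher 1 reports 6, Rancher 3 reports 6 and Rancher 4 reports 10.
Truthful report 10: project built, pays 10, utility 10 - 10 = 0.
Report 6 instead: project built, pays 6, utility 10 - 6 = 4.
Since 4 > 0, reporting 6 is strictly better here, so truthful reporting is not dominant.

No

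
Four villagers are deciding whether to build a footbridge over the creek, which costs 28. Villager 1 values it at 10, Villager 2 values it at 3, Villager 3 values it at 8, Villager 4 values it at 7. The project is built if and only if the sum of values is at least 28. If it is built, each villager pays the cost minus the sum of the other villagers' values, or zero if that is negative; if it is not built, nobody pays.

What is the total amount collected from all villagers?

28

Total value 28 ≥ cost 28, so it is built.
Villager 1: others sum to 18; max(0, 28 - 18) = 10.
Villager 2: others sum to 25; max(0, 28 - 25) = 3.
Villager 3: others sum to 20; max(0, 28 - 20) = 8.
Villager 4: others sum to 21; max(0, 28 - 21) = 7.
Total collected = 10 + 3 + 8 + 7 = 28.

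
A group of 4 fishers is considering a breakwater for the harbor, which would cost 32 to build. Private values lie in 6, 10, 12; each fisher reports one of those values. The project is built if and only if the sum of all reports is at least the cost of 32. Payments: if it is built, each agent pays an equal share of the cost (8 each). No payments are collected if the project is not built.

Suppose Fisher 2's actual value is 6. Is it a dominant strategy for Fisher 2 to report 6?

Check each profile of the others' reports and compare truth against every alternative report.
Others report (6, 6, 10): truth gives 0, best alternative gives -2.
Others report (6, 6, 12): truth gives 0, best alternative gives -2.
Others report (6, 10, 6): truth gives 0, best alternative gives -2.
Others report (6, 12, 6): truth gives 0, best alternative gives -2.
Others report (10, 6, 6): truth gives 0, best alternative gives -2.
Others report (12, 6, 6): truth gives 0, best alternative gives -2.
(Remaining 21 profiles checked similarly; truth is weakly best in each.)
In every case the truthful report is at least as good as any alternative, so it is a dominant strategy.

Yes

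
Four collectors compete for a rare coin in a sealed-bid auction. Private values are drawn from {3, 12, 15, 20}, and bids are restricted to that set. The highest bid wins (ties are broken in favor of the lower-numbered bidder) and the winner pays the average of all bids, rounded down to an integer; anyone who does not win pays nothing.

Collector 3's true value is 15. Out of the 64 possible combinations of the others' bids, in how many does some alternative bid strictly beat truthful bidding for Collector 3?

18

Others bid (3, 3, 3): truth gives 9; bid 12 gives 10 > 9. Violating.
Others bid (3, 3, 12): truth gives 7; bid 12 gives 8 > 7. Violating.
Others bid (3, 3, 20): truth gives 0; bid 20 gives 4 > 0. Violating.
Others bid (3, 12, 20): truth gives 0; bid 20 gives 2 > 0. Violating.
Others bid (3, 3, 15): truth gives 6; no alternative beats it.
Others bid (3, 12, 3): truth gives 7; no alternative beats it.
(Checking all 64 profiles: 18 have a profitable deviation, 46 do not.)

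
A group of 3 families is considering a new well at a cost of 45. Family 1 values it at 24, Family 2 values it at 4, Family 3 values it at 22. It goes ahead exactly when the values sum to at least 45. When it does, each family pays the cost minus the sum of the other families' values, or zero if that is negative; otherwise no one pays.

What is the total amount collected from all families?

Total value 50 ≥ cost 45, so it is built.
Family 1: others sum to 26; max(0, 45 - 26) = 19.
Family 2: others sum to 46; max(0, 45 - 46) = 0.
Family 3: others sum to 28; max(0, 45 - 28) = 17.
Total collected = 19 + 0 + 17 = 36.

36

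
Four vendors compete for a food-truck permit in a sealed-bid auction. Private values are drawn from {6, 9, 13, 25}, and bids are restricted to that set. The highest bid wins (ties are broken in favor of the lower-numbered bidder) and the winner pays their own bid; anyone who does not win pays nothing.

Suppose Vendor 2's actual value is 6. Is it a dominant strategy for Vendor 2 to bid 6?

Yes

Check each profile of the others' bids and compare truth against every alternative bid.
Others bid (6, 6, 6): truth gives 0, best alternative gives -3.
Others bid (6, 6, 9): truth gives 0, best alternative gives -3.
Others bid (6, 9, 6): truth gives 0, best alternative gives -3.
Others bid (6, 9, 9): truth gives 0, best alternative gives -3.
Others bid (6, 6, 13): truth gives 0, best alternative gives 0.
Others bid (6, 6, 25): truth gives 0, best alternative gives 0.
(Remaining 58 profiles checked similarly; truth is weakly best in each.)
In every case the truthful bid is at least as good as any alternative, so it is a dominant strategy.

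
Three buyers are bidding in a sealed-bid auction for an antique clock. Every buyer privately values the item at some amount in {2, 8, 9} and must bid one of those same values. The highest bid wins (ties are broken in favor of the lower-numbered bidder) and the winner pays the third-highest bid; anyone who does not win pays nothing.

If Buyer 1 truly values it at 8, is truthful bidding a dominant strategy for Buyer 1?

No

Consider the case where Buyer 2 bids 2 and Buyer 3 bids 9.
Truthful bid 8: loses, pays 0, utility 0.
Bid 9 instead: wins, pays 2, utility 8 - 2 = 6.
Since 6 > 0, bidding 9 is strictly better here, so truthful bidding is not dominant.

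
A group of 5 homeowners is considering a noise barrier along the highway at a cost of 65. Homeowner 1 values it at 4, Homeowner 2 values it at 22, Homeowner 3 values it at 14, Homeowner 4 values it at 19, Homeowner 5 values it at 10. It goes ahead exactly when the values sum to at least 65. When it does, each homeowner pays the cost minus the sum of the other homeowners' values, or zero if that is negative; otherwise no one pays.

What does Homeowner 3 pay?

10

Total value 69 ≥ cost 65, so the project is built.
The other homeowners' values sum to 55.
Cost minus that sum is 65 - 55 = 10.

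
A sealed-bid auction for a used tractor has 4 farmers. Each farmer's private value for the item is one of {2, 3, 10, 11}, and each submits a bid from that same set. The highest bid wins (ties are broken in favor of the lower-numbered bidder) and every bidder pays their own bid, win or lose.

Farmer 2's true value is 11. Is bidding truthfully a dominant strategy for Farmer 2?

No

Consider the case where Farmer 1 bids 2, Farmer 3 bids 2 and Farmer 4 bids 2.
Truthful bid 11: wins, pays 11, utility 11 - 11 = 0.
Bid 3 instead: wins, pays 3, utility 11 - 3 = 8.
Since 8 > 0, bidding 3 is strictly better here, so truthful bidding is not dominant.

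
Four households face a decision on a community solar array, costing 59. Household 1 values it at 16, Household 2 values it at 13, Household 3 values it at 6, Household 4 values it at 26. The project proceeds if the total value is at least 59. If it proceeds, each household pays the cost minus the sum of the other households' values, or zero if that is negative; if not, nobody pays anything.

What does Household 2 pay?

Total value 61 ≥ cost 59, so the project is built.
The other households' values sum to 48.
Cost minus that sum is 59 - 48 = 11.

11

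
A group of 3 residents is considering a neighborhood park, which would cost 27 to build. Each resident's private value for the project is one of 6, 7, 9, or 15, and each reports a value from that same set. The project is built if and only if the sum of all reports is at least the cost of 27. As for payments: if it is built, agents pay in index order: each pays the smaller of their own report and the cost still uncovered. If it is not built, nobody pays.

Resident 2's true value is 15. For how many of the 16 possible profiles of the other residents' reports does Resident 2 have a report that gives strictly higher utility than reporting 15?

Others report (6, 15): truth gives 0; report 6 gives 9 > 0. Violating.
Others report (7, 15): truth gives 0; report 6 gives 9 > 0. Violating.
Others report (9, 9): truth gives 0; report 9 gives 6 > 0. Violating.
Others report (9, 15): truth gives 0; report 6 gives 9 > 0. Violating.
Others report (6, 6): truth gives 0; no alternative beats it.
Others report (6, 7): truth gives 0; no alternative beats it.
(Checking all 16 profiles: 8 have a profitable deviation, 8 do not.)

8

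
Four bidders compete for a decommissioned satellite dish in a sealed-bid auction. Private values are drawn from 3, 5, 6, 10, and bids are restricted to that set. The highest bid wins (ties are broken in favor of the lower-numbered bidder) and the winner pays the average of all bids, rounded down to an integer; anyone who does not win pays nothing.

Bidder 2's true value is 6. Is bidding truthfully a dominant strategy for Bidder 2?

No

Consider the case where Bidder 1 bids 6, Bidder 3 bids 3 and Bidder 4 bids 3.
Truthful bid 6: loses, pays 0, utility 0.
Bid 10 instead: wins, pays 5, utility 6 - 5 = 1.
Since 1 > 0, bidding 10 is strictly better here, so truthful bidding is not dominant.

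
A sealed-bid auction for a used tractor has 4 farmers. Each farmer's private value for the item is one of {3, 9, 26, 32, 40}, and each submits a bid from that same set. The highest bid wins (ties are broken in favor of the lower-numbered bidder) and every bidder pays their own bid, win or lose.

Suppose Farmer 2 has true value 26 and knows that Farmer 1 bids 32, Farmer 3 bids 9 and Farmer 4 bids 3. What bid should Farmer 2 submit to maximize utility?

3

Bid 3: loses but pays 3, utility -3.
Bid 9: loses but pays 9, utility -9.
Bid 26: loses but pays 26, utility -26.
Bid 32: loses but pays 32, utility -32.
Bid 40: wins, pays 40, utility 26 - 40 = -14.
The best choice is 3 with utility -3.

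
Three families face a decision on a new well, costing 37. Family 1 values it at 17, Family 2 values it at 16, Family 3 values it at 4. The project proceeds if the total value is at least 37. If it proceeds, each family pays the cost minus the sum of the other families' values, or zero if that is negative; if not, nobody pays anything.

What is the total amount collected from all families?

37

Total value 37 ≥ cost 37, so it is built.
Family 1: others sum to 20; max(0, 37 - 20) = 17.
Family 2: others sum to 21; max(0, 37 - 21) = 16.
Family 3: others sum to 33; max(0, 37 - 33) = 4.
Total collected = 17 + 16 + 4 = 37.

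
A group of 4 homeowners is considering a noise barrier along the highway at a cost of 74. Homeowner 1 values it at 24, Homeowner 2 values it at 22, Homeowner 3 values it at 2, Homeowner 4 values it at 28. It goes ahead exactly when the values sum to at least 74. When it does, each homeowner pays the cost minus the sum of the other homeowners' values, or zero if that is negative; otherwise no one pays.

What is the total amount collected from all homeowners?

68

Total value 76 ≥ cost 74, so it is built.
Homeowner 1: others sum to 52; max(0, 74 - 52) = 22.
Homeowner 2: others sum to 54; max(0, 74 - 54) = 20.
Homeowner 3: others sum to 74; max(0, 74 - 74) = 0.
Homeowner 4: others sum to 48; max(0, 74 - 48) = 26.
Total collected = 22 + 20 + 0 + 26 = 68.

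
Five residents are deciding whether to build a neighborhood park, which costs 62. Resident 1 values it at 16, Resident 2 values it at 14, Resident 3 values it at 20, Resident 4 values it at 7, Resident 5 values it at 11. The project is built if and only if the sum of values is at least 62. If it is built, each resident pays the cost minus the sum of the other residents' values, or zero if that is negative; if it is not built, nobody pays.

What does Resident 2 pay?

8

Total value 68 ≥ cost 62, so the project is built.
The other residents' values sum to 54.
Cost minus that sum is 62 - 54 = 8.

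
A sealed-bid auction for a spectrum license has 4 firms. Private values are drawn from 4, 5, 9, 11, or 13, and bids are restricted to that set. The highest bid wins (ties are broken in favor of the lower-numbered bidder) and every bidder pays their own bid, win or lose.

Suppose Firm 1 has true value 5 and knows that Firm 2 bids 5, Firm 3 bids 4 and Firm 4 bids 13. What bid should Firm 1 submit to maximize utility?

4

Bid 4: loses but pays 4, utility -4.
Bid 5: loses but pays 5, utility -5.
Bid 9: loses but pays 9, utility -9.
Bid 11: loses but pays 11, utility -11.
Bid 13: wins, pays 13, utility 5 - 13 = -8.
The best choice is 4 with utility -4.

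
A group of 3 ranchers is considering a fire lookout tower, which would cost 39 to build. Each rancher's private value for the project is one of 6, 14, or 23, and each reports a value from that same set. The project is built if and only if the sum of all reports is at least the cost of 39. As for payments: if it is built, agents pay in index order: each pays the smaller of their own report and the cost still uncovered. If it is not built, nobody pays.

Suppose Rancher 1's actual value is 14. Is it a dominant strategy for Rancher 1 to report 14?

Consider the case where Rancher 2 reports 14 and Rancher 3 reports 23.
Truthful report 14: project built, pays 14, utility 14 - 14 = 0.
Report 6 instead: project built, pays 6, utility 14 - 6 = 8.
Since 8 > 0, reporting 6 is strictly better here, so truthful reporting is not dominant.

No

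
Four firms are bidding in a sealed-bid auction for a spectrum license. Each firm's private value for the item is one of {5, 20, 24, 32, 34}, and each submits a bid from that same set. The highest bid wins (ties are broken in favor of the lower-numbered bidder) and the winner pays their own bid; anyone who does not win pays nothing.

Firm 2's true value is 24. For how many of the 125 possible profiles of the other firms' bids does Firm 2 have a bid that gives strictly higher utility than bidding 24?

4

Others bid (5, 5, 5): truth gives 0; bid 20 gives 4 > 0. Violating.
Others bid (5, 5, 20): truth gives 0; bid 20 gives 4 > 0. Violating.
Others bid (5, 20, 5): truth gives 0; bid 20 gives 4 > 0. Violating.
Others bid (5, 20, 20): truth gives 0; bid 20 gives 4 > 0. Violating.
Others bid (5, 5, 24): truth gives 0; no alternative beats it.
Others bid (5, 5, 32): truth gives 0; no alternative beats it.
(Checking all 125 profiles: 4 have a profitable deviation, 121 do not.)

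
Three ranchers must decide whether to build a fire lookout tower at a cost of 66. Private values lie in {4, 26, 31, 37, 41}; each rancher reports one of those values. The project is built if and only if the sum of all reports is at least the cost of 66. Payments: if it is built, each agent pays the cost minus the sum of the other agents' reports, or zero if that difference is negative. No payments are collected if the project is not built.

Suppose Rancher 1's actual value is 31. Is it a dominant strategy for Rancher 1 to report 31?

Check each profile of the others' reports and compare truth against every alternative report.
Others report (26, 41): truth gives 31, best alternative gives 31.
Others report (31, 37): truth gives 31, best alternative gives 31.
Others report (31, 41): truth gives 31, best alternative gives 31.
Others report (37, 31): truth gives 31, best alternative gives 31.
Others report (37, 37): truth gives 31, best alternative gives 31.
Others report (37, 41): truth gives 31, best alternative gives 31.
(Remaining 19 profiles checked similarly; truth is weakly best in each.)
In every case the truthful report is at least as good as any alternative, so it is a dominant strategy.

Yes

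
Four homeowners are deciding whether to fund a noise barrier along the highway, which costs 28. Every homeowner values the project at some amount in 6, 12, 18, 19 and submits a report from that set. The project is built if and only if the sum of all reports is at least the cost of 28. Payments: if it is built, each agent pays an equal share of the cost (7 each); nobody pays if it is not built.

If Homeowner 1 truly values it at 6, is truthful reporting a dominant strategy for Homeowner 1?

Check each profile of the others' reports and compare truth against every alternative report.
Others report (6, 6, 6): truth gives 0, best alternative gives -1.
Others report (6, 6, 12): truth gives -1, best alternative gives -1.
Others report (6, 6, 18): truth gives -1, best alternative gives -1.
Others report (6, 6, 19): truth gives -1, best alternative gives -1.
Others report (6, 12, 6): truth gives -1, best alternative gives -1.
Others report (6, 12, 12): truth gives -1, best alternative gives -1.
(Remaining 58 profiles checked similarly; truth is weakly best in each.)
In every case the truthful report is at least as good as any alternative, so it is a dominant strategy.

Yes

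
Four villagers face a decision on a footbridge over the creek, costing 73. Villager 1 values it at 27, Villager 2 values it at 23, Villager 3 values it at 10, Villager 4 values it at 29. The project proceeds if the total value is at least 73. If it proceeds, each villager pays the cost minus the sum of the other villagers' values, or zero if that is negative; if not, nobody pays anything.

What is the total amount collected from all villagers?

Total value 89 ≥ cost 73, so it is built.
Villager 1: others sum to 62; max(0, 73 - 62) = 11.
Villager 2: others sum to 66; max(0, 73 - 66) = 7.
Villager 3: others sum to 79; max(0, 73 - 79) = 0.
Villager 4: others sum to 60; max(0, 73 - 60) = 13.
Total collected = 11 + 7 + 0 + 13 = 31.

31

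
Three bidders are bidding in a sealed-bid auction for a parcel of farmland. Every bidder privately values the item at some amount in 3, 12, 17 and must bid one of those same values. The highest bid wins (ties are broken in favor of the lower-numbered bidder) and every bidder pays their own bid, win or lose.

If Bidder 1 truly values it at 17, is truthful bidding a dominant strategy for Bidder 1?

No

Consider the case where Bidder 2 bids 3 and Bidder 3 bids 3.
Truthful bid 17: wins, pays 17, utility 17 - 17 = 0.
Bid 3 instead: wins, pays 3, utility 17 - 3 = 14.
Since 14 > 0, bidding 3 is strictly better here, so truthful bidding is not dominant.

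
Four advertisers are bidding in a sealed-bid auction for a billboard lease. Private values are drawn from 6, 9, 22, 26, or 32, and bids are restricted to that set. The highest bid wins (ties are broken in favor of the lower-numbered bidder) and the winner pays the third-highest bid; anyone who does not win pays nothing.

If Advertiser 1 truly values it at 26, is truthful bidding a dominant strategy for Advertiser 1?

Consider the case where Advertiser 2 bids 6, Advertiser 3 bids 6 and Advertiser 4 bids 32.
Truthful bid 26: loses, pays 0, utility 0.
Bid 32 instead: wins, pays 6, utility 26 - 6 = 20.
Since 20 > 0, bidding 32 is strictly better here, so truthful bidding is not dominant.

No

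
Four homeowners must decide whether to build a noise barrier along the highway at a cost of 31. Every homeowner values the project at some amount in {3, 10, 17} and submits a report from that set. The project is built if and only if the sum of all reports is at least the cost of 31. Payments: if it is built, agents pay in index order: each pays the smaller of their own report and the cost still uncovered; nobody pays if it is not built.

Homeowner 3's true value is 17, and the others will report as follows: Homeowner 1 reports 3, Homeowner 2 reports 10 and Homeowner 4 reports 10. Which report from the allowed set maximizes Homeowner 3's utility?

10

Report 3: project not built, utility 0.
Report 10: project built, pays 10, utility 17 - 10 = 7.
Report 17: project built, pays 17, utility 17 - 17 = 0.
The best choice is 10 with utility 7.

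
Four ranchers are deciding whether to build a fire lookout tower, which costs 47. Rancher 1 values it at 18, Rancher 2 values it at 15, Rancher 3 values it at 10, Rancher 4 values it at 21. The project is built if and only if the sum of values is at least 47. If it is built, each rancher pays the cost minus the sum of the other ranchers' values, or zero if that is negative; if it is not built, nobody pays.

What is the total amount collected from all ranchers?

Total value 64 ≥ cost 47, so it is built.
Rancher 1: others sum to 46; max(0, 47 - 46) = 1.
Rancher 2: others sum to 49; max(0, 47 - 49) = 0.
Rancher 3: others sum to 54; max(0, 47 - 54) = 0.
Rancher 4: others sum to 43; max(0, 47 - 43) = 4.
Total collected = 1 + 0 + 0 + 4 = 5.

5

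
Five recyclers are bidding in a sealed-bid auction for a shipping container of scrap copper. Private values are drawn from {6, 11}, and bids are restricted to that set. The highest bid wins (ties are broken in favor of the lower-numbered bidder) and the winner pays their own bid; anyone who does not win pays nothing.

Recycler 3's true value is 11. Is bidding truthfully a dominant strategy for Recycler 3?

Yes

Check each profile of the others' bids and compare truth against every alternative bid.
Others bid (6, 6, 6, 6): truth gives 0, best alternative gives 0.
Others bid (6, 6, 6, 11): truth gives 0, best alternative gives 0.
Others bid (6, 6, 11, 6): truth gives 0, best alternative gives 0.
Others bid (6, 6, 11, 11): truth gives 0, best alternative gives 0.
Others bid (6, 11, 6, 6): truth gives 0, best alternative gives 0.
Others bid (6, 11, 6, 11): truth gives 0, best alternative gives 0.
(Remaining 10 profiles checked similarly; truth is weakly best in each.)
In every case the truthful bid is at least as good as any alternative, so it is a dominant strategy.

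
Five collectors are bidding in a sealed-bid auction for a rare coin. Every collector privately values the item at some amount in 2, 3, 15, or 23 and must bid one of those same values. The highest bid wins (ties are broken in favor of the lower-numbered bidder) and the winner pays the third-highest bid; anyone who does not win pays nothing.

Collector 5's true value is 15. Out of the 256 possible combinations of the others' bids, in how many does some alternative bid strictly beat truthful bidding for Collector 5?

Others bid (2, 2, 2, 15): truth gives 0; bid 23 gives 13 > 0. Violating.
Others bid (2, 2, 3, 15): truth gives 0; bid 23 gives 12 > 0. Violating.
Others bid (2, 2, 15, 2): truth gives 0; bid 23 gives 13 > 0. Violating.
Others bid (2, 2, 15, 3): truth gives 0; bid 23 gives 12 > 0. Violating.
Others bid (2, 2, 2, 2): truth gives 13; no alternative beats it.
Others bid (2, 2, 2, 3): truth gives 13; no alternative beats it.
(Checking all 256 profiles: 32 have a profitable deviation, 224 do not.)

32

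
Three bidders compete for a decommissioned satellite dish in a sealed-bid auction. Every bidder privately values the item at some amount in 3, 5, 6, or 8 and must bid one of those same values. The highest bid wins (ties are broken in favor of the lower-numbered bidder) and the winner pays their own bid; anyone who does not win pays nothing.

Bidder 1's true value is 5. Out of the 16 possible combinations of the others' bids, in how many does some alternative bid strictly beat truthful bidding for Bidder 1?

1

Others bid (3, 3): truth gives 0; bid 3 gives 2 > 0. Violating.
Others bid (3, 5): truth gives 0; no alternative beats it.
Others bid (3, 6): truth gives 0; no alternative beats it.
(Checking all 16 profiles: 1 has a profitable deviation, 15 do not.)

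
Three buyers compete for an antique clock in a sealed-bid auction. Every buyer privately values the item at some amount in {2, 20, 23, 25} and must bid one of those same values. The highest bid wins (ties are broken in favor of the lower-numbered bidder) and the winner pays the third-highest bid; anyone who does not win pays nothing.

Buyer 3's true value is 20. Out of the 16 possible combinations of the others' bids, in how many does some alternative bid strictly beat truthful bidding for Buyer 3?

Others bid (2, 20): truth gives 0; bid 23 gives 18 > 0. Violating.
Others bid (2, 23): truth gives 0; bid 25 gives 18 > 0. Violating.
Others bid (20, 2): truth gives 0; bid 23 gives 18 > 0. Violating.
Others bid (23, 2): truth gives 0; bid 25 gives 18 > 0. Violating.
Others bid (2, 2): truth gives 18; no alternative beats it.
Others bid (2, 25): truth gives 0; no alternative beats it.
(Checking all 16 profiles: 4 have a profitable deviation, 12 do not.)

4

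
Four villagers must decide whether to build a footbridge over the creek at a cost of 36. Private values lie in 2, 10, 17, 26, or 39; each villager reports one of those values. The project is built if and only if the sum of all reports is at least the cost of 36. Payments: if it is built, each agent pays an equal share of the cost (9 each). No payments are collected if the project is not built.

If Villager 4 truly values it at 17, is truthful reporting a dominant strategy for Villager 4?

No

Consider the case where Villager 1 reports 2, Villager 2 reports 2 and Villager 3 reports 2.
Truthful report 17: project not built, utility 0.
Report 39 instead: project built, pays 9, utility 17 - 9 = 8.
Since 8 > 0, reporting 39 is strictly better here, so truthful reporting is not dominant.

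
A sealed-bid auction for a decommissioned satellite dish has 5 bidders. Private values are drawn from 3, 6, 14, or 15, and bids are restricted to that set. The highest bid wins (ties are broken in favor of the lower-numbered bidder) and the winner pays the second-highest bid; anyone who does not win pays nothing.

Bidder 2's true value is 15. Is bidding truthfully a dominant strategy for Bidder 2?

Check each profile of the others' bids and compare truth against every alternative bid.
Others bid (14, 3, 3, 3): truth gives 1, best alternative gives 0.
Others bid (14, 3, 3, 6): truth gives 1, best alternative gives 0.
Others bid (14, 3, 3, 14): truth gives 1, best alternative gives 0.
Others bid (14, 3, 6, 3): truth gives 1, best alternative gives 0.
Others bid (14, 3, 6, 6): truth gives 1, best alternative gives 0.
Others bid (14, 3, 6, 14): truth gives 1, best alternative gives 0.
(Remaining 250 profiles checked similarly; truth is weakly best in each.)
In every case the truthful bid is at least as good as any alternative, so it is a dominant strategy.

Yes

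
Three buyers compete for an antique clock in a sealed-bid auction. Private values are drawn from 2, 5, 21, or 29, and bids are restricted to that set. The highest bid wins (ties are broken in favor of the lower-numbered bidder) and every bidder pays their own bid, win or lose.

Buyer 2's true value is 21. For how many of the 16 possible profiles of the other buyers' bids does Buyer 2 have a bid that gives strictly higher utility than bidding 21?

12

Others bid (2, 2): truth gives 0; bid 5 gives 16 > 0. Violating.
Others bid (2, 5): truth gives 0; bid 5 gives 16 > 0. Violating.
Others bid (2, 29): truth gives -21; bid 2 gives -2 > -21. Violating.
Others bid (5, 29): truth gives -21; bid 2 gives -2 > -21. Violating.
Others bid (2, 21): truth gives 0; no alternative beats it.
Others bid (5, 2): truth gives 0; no alternative beats it.
(Checking all 16 profiles: 12 have a profitable deviation, 4 do not.)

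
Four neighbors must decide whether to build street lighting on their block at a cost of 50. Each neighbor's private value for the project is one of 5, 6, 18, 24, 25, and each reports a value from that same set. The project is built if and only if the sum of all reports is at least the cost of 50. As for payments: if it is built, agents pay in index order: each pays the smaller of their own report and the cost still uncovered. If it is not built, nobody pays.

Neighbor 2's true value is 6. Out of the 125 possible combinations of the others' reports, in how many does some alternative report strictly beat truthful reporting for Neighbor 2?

75

Others report (5, 18, 24): truth gives 0; report 5 gives 1 > 0. Violating.
Others report (5, 18, 25): truth gives 0; report 5 gives 1 > 0. Violating.
Others report (5, 24, 18): truth gives 0; report 5 gives 1 > 0. Violating.
Others report (5, 24, 24): truth gives 0; report 5 gives 1 > 0. Violating.
Others report (5, 5, 5): truth gives 0; no alternative beats it.
Others report (5, 5, 6): truth gives 0; no alternative beats it.
(Checking all 125 profiles: 75 have a profitable deviation, 50 do not.)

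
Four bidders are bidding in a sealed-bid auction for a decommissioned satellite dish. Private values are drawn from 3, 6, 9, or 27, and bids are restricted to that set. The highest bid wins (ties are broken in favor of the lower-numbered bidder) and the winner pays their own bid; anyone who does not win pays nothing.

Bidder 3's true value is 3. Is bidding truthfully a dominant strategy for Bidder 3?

Yes

Check each profile of the others' bids and compare truth against every alternative bid.
Others bid (3, 3, 3): truth gives 0, best alternative gives -3.
Others bid (3, 3, 6): truth gives 0, best alternative gives -3.
Others bid (3, 3, 9): truth gives 0, best alternative gives 0.
Others bid (3, 3, 27): truth gives 0, best alternative gives 0.
Others bid (3, 6, 3): truth gives 0, best alternative gives 0.
Others bid (3, 6, 6): truth gives 0, best alternative gives 0.
(Remaining 58 profiles checked similarly; truth is weakly best in each.)
In every case the truthful bid is at least as good as any alternative, so it is a dominant strategy.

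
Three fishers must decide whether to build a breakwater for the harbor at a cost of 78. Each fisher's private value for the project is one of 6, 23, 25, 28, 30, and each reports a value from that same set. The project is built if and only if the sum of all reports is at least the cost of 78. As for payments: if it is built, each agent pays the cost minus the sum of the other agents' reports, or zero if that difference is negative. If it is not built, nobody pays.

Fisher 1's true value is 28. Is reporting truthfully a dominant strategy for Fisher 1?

Check each profile of the others' reports and compare truth against every alternative report.
Others report (30, 30): truth gives 10, best alternative gives 10.
Others report (28, 30): truth gives 8, best alternative gives 8.
Others report (30, 28): truth gives 8, best alternative gives 8.
Others report (28, 28): truth gives 6, best alternative gives 6.
Others report (25, 30): truth gives 5, best alternative gives 5.
Others report (30, 25): truth gives 5, best alternative gives 5.
(Remaining 19 profiles checked similarly; truth is weakly best in each.)
In every case the truthful report is at least as good as any alternative, so it is a dominant strategy.

Yes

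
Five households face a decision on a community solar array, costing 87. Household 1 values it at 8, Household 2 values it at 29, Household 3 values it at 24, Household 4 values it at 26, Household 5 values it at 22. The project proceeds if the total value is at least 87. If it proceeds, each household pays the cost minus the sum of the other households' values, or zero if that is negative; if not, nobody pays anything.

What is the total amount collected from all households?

13

Total value 109 ≥ cost 87, so it is built.
Household 1: others sum to 101; max(0, 87 - 101) = 0.
Household 2: others sum to 80; max(0, 87 - 80) = 7.
Household 3: others sum to 85; max(0, 87 - 85) = 2.
Household 4: others sum to 83; max(0, 87 - 83) = 4.
Household 5: others sum to 87; max(0, 87 - 87) = 0.
Total collected = 0 + 7 + 2 + 4 + 0 = 13.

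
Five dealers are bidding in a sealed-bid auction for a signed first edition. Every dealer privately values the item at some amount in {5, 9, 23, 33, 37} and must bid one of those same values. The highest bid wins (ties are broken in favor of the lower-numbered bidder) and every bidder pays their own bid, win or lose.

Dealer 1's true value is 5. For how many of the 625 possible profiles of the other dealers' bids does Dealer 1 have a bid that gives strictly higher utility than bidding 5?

15

Others bid (5, 5, 5, 9): truth gives -5; bid 9 gives -4 > -5. Violating.
Others bid (5, 5, 9, 5): truth gives -5; bid 9 gives -4 > -5. Violating.
Others bid (5, 5, 9, 9): truth gives -5; bid 9 gives -4 > -5. Violating.
Others bid (5, 9, 5, 5): truth gives -5; bid 9 gives -4 > -5. Violating.
Others bid (5, 5, 5, 5): truth gives 0; no alternative beats it.
Others bid (5, 5, 5, 23): truth gives -5; no alternative beats it.
(Checking all 625 profiles: 15 have a profitable deviation, 610 do not.)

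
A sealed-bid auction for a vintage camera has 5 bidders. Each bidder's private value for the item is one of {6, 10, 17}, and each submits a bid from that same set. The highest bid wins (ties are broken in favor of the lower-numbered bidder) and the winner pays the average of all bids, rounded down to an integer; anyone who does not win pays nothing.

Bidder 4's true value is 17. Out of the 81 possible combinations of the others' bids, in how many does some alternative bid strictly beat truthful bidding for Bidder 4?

2

Others bid (6, 6, 6, 6): truth gives 9; bid 10 gives 11 > 9. Violating.
Others bid (6, 6, 6, 10): truth gives 8; bid 10 gives 10 > 8. Violating.
Others bid (6, 6, 6, 17): truth gives 7; no alternative beats it.
Others bid (6, 6, 10, 6): truth gives 8; no alternative beats it.
(Checking all 81 profiles: 2 have a profitable deviation, 79 do not.)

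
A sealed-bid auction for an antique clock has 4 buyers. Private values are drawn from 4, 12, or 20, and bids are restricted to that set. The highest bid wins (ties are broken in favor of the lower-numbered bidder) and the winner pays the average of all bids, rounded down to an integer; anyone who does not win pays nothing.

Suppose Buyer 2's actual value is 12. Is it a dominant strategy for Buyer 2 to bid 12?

No

Consider the case where Buyer 1 bids 12, Buyer 3 bids 4 and Buyer 4 bids 4.
Truthful bid 12: loses, pays 0, utility 0.
Bid 20 instead: wins, pays 10, utility 12 - 10 = 2.
Since 2 > 0, bidding 20 is strictly better here, so truthful bidding is not dominant.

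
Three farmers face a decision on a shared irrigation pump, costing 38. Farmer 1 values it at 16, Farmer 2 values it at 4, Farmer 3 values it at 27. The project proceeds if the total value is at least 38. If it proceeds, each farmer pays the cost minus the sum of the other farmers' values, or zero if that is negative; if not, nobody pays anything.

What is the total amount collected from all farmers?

Total value 47 ≥ cost 38, so it is built.
Farmer 1: others sum to 31; max(0, 38 - 31) = 7.
Farmer 2: others sum to 43; max(0, 38 - 43) = 0.
Farmer 3: others sum to 20; max(0, 38 - 20) = 18.
Total collected = 7 + 0 + 18 = 25.

25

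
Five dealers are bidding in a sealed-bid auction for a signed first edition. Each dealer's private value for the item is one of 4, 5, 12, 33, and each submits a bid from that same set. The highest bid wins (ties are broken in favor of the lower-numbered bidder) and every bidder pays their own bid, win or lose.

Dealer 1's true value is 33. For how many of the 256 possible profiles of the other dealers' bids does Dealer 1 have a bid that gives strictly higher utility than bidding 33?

Others bid (4, 4, 4, 4): truth gives 0; bid 4 gives 29 > 0. Violating.
Others bid (4, 4, 4, 5): truth gives 0; bid 5 gives 28 > 0. Violating.
Others bid (4, 4, 4, 12): truth gives 0; bid 12 gives 21 > 0. Violating.
Others bid (4, 4, 5, 4): truth gives 0; bid 5 gives 28 > 0. Violating.
Others bid (4, 4, 4, 33): truth gives 0; no alternative beats it.
Others bid (4, 4, 5, 33): truth gives 0; no alternative beats it.
(Checking all 256 profiles: 81 have a profitable deviation, 175 do not.)

81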